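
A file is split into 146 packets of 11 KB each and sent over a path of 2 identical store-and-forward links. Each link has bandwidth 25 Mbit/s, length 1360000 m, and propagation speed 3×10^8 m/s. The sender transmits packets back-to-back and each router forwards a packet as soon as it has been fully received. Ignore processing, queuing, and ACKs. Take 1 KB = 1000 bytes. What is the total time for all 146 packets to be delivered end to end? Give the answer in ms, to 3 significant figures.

Per-hop transmission t_tx = L/R = 88000/25000000 = 3.52 ms.
Per-hop propagation t_prop = 1360000/300000000 = 4.53333 ms.
Pipeline fill: first packet needs 2·t_tx to clear all hops; remaining 145 packets each add one t_tx.
Total = (2+146-1)·t_tx + 2·t_prop = 147·3.52 + 2·4.53333 = 527 ms.

527 ms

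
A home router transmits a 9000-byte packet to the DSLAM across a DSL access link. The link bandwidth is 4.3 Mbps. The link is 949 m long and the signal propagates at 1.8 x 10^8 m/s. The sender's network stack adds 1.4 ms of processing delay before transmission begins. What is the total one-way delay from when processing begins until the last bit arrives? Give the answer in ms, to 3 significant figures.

L = 9000 × 8 = 72000 bits.
Transmission delay = L/R = 72000 / 4300000 = 16.7442 ms.
Propagation delay = d/s = 949 m / 180000000 m/s = 0.00527222 ms.
Plus processing delay 1.4 ms = 1.4 ms.
Total = 18.1 ms.

18.1 ms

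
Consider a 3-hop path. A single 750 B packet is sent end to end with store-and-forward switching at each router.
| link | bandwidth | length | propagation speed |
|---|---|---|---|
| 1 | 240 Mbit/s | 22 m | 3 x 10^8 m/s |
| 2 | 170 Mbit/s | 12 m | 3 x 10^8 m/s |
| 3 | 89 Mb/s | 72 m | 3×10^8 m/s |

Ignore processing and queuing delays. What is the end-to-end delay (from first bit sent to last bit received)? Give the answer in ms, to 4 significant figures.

L = 750 × 8 = 6000 bits.
Transmission delays (L/R per hop): 0.025, 0.0352941, 0.0674157 ms; sum = 0.12771 ms.
Propagation delays (d/s per hop): 7.33333e-05, 4e-05, 0.00024 ms; sum = 0.000353333 ms.
End-to-end = 0.1281 ms.

0.1281 ms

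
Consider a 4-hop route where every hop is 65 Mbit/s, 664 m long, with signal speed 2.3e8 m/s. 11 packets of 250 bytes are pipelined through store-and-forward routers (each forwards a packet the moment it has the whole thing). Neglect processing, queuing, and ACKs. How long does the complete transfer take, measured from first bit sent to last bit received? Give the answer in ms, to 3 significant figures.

0.442 ms

Per-hop transmission t_tx = L/R = 2000/65000000 = 0.0307692 ms.
Per-hop propagation t_prop = 664/2.3e+08 = 0.00288696 ms.
Pipeline fill: first packet needs 4·t_tx to clear all hops; remaining 10 packets each add one t_tx.
Total = (4+11-1)·t_tx + 4·t_prop = 14·0.0307692 + 4·0.00288696 = 0.442 ms.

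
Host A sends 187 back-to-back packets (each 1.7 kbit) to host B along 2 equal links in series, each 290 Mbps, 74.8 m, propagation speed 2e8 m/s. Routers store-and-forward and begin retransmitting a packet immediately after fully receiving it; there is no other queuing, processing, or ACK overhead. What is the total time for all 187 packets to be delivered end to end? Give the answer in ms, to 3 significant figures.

Per-hop transmission t_tx = L/R = 1700/290000000 = 0.00586207 ms.
Per-hop propagation t_prop = 74.8/200000000 = 0.000374 ms.
Pipeline fill: first packet needs 2·t_tx to clear all hops; remaining 186 packets each add one t_tx.
Total = (2+187-1)·t_tx + 2·t_prop = 188·0.00586207 + 2·0.000374 = 1.10 ms.

1.10 ms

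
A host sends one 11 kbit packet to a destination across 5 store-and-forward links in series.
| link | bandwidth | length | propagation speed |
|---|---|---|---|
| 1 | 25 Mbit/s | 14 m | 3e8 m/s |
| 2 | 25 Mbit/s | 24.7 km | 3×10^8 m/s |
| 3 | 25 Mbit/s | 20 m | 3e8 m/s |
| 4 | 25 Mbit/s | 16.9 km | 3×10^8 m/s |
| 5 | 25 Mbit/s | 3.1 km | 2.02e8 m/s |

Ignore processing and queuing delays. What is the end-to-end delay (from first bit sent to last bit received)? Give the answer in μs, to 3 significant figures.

2350 μs

L = 11000 bits.
Transmission delay per hop = L/R = 11000/25000000 = 440 μs; 5 hops → 2200 μs.
Propagation delays (d/s per hop): 0.0466667, 82.3333, 0.0666667, 56.3333, 15.3465 μs; sum = 154.127 μs.
End-to-end = 2350 μs.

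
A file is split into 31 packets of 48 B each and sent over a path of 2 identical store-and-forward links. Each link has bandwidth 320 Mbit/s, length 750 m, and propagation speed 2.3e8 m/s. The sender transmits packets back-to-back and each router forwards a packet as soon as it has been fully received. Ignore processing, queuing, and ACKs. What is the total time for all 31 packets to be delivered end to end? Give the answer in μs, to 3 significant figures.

Per-hop transmission t_tx = L/R = 384/320000000 = 1.2 μs.
Per-hop propagation t_prop = 750/2.3e+08 = 3.26087 μs.
Pipeline fill: first packet needs 2·t_tx to clear all hops; remaining 30 packets each add one t_tx.
Total = (2+31-1)·t_tx + 2·t_prop = 32·1.2 + 2·3.26087 = 44.9 μs.

44.9 μs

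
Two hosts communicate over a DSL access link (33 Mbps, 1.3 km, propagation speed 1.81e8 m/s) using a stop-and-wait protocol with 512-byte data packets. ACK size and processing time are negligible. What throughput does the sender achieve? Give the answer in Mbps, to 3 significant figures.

29.6 Mbps

t_tx = L/R = 4096/33000000 = 0.000124121 s.
t_prop = 1300/181000000 = 7.18232e-06 s; RTT = 1.43646e-05 s.
Cycle = t_tx + RTT = 0.000138486 s.
Throughput = L / cycle = 4096 / 0.000138486 = 29.6 Mbps.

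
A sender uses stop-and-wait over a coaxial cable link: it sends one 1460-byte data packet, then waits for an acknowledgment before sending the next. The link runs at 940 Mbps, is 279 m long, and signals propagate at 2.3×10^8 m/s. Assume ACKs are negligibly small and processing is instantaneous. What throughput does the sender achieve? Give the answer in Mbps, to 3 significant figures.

t_tx = L/R = 11680/940000000 = 1.24255e-05 s.
t_prop = 279/2.3e+08 = 1.21304e-06 s; RTT = 2.42609e-06 s.
Cycle = t_tx + RTT = 1.48516e-05 s.
Throughput = L / cycle = 11680 / 1.48516e-05 = 786 Mbps.

786 Mbps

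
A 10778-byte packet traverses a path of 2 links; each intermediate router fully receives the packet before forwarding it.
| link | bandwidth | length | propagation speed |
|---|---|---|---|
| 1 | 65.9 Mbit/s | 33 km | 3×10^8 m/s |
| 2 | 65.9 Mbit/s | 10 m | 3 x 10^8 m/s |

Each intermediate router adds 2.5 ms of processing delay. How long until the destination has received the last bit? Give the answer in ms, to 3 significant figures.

L = 10778 × 8 = 86224 bits.
Transmission delay per hop = L/R = 86224/6.59e+07 = 1.30841 ms; 2 hops → 2.61681 ms.
Propagation delays (d/s per hop): 0.11, 3.33333e-05 ms; sum = 0.110033 ms.
Processing at 1 router(s): 1 × 2.5 ms = 2.5 ms.
End-to-end = 5.23 ms.

5.23 ms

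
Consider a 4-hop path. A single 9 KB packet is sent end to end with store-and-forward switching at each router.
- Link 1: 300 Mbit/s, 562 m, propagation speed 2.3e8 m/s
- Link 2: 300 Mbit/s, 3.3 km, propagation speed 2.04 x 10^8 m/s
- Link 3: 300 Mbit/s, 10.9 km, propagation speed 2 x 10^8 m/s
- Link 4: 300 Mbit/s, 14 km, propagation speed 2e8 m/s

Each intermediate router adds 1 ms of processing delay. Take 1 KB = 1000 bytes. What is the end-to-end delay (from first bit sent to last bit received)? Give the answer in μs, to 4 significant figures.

4103 μs

L = 72000 bits.
Transmission delay per hop = L/R = 72000/300000000 = 240 μs; 4 hops → 960 μs.
Propagation delays (d/s per hop): 2.44348, 16.1765, 54.5, 70 μs; sum = 143.12 μs.
Processing at 3 router(s): 3 × 1 ms = 3000 μs.
End-to-end = 4103 μs.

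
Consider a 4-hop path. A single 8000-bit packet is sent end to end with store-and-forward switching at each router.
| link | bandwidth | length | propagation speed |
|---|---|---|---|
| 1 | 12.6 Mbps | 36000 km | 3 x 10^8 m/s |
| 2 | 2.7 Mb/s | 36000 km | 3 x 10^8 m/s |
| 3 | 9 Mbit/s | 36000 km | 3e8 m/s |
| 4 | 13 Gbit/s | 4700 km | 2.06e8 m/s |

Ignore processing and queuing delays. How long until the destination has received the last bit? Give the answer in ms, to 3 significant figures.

Transmission delays (L/R per hop): 0.634921, 2.96296, 0.888889, 0.000615385 ms; sum = 4.48739 ms.
Propagation delays (d/s per hop): 120, 120, 120, 22.8155 ms; sum = 382.816 ms.
End-to-end = 387 ms.

387 ms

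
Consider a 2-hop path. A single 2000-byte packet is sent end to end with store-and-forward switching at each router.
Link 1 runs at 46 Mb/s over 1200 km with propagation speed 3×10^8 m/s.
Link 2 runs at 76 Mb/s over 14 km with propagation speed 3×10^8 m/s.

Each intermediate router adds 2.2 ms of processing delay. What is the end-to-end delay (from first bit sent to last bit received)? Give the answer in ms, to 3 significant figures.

L = 2000 × 8 = 16000 bits.
Transmission delays (L/R per hop): 0.347826, 0.210526 ms; sum = 0.558352 ms.
Propagation delays (d/s per hop): 4, 0.0466667 ms; sum = 4.04667 ms.
Processing at 1 router(s): 1 × 2.2 ms = 2.2 ms.
End-to-end = 6.81 ms.

6.81 ms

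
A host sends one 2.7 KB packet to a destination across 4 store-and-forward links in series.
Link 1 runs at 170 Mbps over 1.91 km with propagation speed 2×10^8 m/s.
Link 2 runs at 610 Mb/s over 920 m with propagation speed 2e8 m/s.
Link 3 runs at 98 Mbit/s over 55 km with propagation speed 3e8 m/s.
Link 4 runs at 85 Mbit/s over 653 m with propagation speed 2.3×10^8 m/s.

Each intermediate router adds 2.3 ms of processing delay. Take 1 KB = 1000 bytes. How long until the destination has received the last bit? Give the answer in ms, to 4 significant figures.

L = 21600 bits.
Transmission delays (L/R per hop): 0.127059, 0.0354098, 0.220408, 0.254118 ms; sum = 0.636994 ms.
Propagation delays (d/s per hop): 0.00955, 0.0046, 0.183333, 0.00283913 ms; sum = 0.200322 ms.
Processing at 3 router(s): 3 × 2.3 ms = 6.9 ms.
End-to-end = 7.737 ms.

7.737 ms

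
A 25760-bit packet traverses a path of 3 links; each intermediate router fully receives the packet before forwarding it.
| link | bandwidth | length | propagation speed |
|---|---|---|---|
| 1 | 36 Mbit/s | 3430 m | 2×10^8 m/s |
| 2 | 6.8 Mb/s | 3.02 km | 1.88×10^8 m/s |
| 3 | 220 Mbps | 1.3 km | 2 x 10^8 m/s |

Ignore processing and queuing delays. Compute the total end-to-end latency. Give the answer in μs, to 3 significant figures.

Transmission delays (L/R per hop): 715.556, 3788.24, 117.091 μs; sum = 4620.88 μs.
Propagation delays (d/s per hop): 17.15, 16.0638, 6.5 μs; sum = 39.7138 μs.
End-to-end = 4660 μs.

4660 μs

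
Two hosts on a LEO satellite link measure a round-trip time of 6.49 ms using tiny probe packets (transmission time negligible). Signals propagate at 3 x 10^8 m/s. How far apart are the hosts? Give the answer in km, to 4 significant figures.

973.5 km

One-way propagation = RTT/2 = 3.245 ms.
d = s × t = 300000000 × 0.003245 = 973.5 km.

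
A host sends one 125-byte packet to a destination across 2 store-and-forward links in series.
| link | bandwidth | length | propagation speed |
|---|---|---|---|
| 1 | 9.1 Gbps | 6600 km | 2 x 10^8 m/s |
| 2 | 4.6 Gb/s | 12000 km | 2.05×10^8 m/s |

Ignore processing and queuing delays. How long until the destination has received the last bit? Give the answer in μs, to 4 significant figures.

91540 μs

L = 125 × 8 = 1000 bits.
Transmission delays (L/R per hop): 0.10989, 0.217391 μs; sum = 0.327281 μs.
Propagation delays (d/s per hop): 33000, 58536.6 μs; sum = 91536.6 μs.
End-to-end = 91540 μs.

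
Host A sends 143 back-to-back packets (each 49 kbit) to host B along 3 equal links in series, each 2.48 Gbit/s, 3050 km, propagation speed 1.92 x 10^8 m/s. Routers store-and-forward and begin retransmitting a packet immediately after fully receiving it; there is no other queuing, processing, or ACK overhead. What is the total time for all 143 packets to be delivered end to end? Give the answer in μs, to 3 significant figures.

50500 μs

Per-hop transmission t_tx = L/R = 49000/2480000000 = 19.7581 μs.
Per-hop propagation t_prop = 3050000/192000000 = 15885.4 μs.
Pipeline fill: first packet needs 3·t_tx to clear all hops; remaining 142 packets each add one t_tx.
Total = (3+143-1)·t_tx + 3·t_prop = 145·19.7581 + 3·15885.4 = 50500 μs.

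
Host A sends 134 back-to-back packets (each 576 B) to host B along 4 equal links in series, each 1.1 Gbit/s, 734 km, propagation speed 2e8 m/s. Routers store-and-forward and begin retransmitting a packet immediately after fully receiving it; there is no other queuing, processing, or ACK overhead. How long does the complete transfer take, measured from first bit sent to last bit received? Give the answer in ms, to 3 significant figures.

Per-hop transmission t_tx = L/R = 4608/1100000000 = 0.00418909 ms.
Per-hop propagation t_prop = 734000/200000000 = 3.67 ms.
Pipeline fill: first packet needs 4·t_tx to clear all hops; remaining 133 packets each add one t_tx.
Total = (4+134-1)·t_tx + 4·t_prop = 137·0.00418909 + 4·3.67 = 15.3 ms.

15.3 ms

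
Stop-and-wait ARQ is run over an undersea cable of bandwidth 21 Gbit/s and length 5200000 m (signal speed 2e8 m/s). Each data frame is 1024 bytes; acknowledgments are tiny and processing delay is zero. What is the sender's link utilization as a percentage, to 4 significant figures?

t_tx = L/R = 8192/21000000000 = 3.90095e-07 s.
t_prop = 5200000/200000000 = 0.026 s; RTT = 0.052 s.
Cycle = t_tx + RTT = 0.0520004 s.
Utilization = t_tx / cycle = 3.90095e-07/0.0520004 = 0.0007502 %.

0.0007502 %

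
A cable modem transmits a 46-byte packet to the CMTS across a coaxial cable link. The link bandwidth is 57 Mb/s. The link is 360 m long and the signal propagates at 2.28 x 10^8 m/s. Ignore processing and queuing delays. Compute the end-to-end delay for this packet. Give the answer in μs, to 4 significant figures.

L = 46 × 8 = 368 bits.
Transmission delay = L/R = 368 / 57000000 = 6.45614 μs.
Propagation delay = d/s = 360 m / 2.28e+08 m/s = 1.57895 μs.
Total = 8.035 μs.

8.035 μs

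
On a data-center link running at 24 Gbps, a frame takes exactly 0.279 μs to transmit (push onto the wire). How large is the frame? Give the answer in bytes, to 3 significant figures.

L = R × t_tx = 24000000000 b/s × 2.79e-07 s = 6696 bits.
In bytes: 6696 / 8 = 837 bytes.

837 bytes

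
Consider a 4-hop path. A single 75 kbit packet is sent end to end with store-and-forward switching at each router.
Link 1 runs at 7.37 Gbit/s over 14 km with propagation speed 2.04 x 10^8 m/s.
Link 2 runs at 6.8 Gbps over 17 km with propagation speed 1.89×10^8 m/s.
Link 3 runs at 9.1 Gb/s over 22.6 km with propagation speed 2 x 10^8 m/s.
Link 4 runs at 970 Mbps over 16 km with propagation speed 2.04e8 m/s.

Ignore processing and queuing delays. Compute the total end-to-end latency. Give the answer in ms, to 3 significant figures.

0.457 ms

L = 75000 bits.
Transmission delays (L/R per hop): 0.0101764, 0.0110294, 0.00824176, 0.0773196 ms; sum = 0.106767 ms.
Propagation delays (d/s per hop): 0.0686275, 0.0899471, 0.113, 0.0784314 ms; sum = 0.350006 ms.
End-to-end = 0.457 ms.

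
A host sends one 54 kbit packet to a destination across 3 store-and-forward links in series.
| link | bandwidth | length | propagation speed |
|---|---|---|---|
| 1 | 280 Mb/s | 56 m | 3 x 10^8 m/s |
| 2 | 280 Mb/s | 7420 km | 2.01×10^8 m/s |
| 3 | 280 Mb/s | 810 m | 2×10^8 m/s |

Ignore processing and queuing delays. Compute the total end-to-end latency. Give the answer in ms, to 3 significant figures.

L = 54000 bits.
Transmission delay per hop = L/R = 54000/280000000 = 0.192857 ms; 3 hops → 0.578571 ms.
Propagation delays (d/s per hop): 0.000186667, 36.9154, 0.00405 ms; sum = 36.9197 ms.
End-to-end = 37.5 ms.

37.5 ms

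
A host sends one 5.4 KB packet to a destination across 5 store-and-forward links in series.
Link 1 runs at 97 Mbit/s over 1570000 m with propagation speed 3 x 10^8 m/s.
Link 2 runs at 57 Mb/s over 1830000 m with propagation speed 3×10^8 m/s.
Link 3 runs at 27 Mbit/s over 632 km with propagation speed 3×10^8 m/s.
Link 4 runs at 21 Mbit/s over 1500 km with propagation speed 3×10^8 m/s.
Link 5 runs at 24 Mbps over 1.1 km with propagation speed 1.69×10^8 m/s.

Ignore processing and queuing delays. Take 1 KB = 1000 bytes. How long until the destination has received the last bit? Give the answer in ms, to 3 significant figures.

25.1 ms

L = 43200 bits.
Transmission delays (L/R per hop): 0.445361, 0.757895, 1.6, 2.05714, 1.8 ms; sum = 6.6604 ms.
Propagation delays (d/s per hop): 5.23333, 6.1, 2.10667, 5, 0.00650888 ms; sum = 18.4465 ms.
End-to-end = 25.1 ms.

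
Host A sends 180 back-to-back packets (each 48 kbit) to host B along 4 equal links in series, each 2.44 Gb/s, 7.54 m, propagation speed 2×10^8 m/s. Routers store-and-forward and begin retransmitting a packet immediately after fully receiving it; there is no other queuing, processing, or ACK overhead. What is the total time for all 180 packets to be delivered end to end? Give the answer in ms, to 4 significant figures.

3.600 ms

Per-hop transmission t_tx = L/R = 48000/2440000000 = 0.0196721 ms.
Per-hop propagation t_prop = 7.54/200000000 = 3.77e-05 ms.
Pipeline fill: first packet needs 4·t_tx to clear all hops; remaining 179 packets each add one t_tx.
Total = (4+180-1)·t_tx + 4·t_prop = 183·0.0196721 + 4·3.77e-05 = 3.600 ms.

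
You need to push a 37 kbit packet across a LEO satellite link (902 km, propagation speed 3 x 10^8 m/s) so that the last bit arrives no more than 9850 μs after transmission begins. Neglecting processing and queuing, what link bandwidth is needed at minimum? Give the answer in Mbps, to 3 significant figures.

5.41 Mbps

Propagation delay = 902000 / 300000000 = 3006.67 μs.
Transmission budget = 9850 − 3006.67 = 6843.33 μs.
R ≥ L / t_tx = 37000 bits / 0.00684333 s = 5.41 Mbps.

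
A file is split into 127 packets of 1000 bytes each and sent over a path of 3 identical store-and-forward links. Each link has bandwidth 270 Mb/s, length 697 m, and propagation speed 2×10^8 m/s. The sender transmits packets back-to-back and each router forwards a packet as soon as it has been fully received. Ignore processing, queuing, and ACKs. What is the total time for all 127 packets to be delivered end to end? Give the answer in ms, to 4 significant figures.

Per-hop transmission t_tx = L/R = 8000/270000000 = 0.0296296 ms.
Per-hop propagation t_prop = 697/200000000 = 0.003485 ms.
Pipeline fill: first packet needs 3·t_tx to clear all hops; remaining 126 packets each add one t_tx.
Total = (3+127-1)·t_tx + 3·t_prop = 129·0.0296296 + 3·0.003485 = 3.833 ms.

3.833 ms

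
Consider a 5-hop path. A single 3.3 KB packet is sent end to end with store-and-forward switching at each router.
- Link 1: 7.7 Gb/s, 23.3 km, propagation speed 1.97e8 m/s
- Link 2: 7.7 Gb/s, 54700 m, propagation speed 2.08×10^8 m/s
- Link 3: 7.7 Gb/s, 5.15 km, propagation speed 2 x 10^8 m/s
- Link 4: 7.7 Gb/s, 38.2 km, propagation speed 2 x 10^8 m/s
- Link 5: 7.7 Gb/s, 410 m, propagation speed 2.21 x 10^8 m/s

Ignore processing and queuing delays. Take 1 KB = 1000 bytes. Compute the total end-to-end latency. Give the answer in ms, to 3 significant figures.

0.617 ms

L = 26400 bits.
Transmission delay per hop = L/R = 26400/7700000000 = 0.00342857 ms; 5 hops → 0.0171429 ms.
Propagation delays (d/s per hop): 0.118274, 0.262981, 0.02575, 0.191, 0.0018552 ms; sum = 0.59986 ms.
End-to-end = 0.617 ms.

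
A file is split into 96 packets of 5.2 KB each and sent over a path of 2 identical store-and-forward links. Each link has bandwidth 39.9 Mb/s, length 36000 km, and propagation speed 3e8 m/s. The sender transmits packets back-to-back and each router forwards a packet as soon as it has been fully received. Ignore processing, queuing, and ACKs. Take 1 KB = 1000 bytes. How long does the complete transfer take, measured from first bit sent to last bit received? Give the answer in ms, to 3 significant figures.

Per-hop transmission t_tx = L/R = 41600/39900000 = 1.04261 ms.
Per-hop propagation t_prop = 36000000/300000000 = 120 ms.
Pipeline fill: first packet needs 2·t_tx to clear all hops; remaining 95 packets each add one t_tx.
Total = (2+96-1)·t_tx + 2·t_prop = 97·1.04261 + 2·120 = 341 ms.

341 ms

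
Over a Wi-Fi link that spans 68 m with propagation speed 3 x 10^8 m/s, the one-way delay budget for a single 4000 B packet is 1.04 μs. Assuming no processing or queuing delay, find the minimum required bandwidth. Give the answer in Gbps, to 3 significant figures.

39.3 Gbps

L = 32000 bits.
Propagation delay = 68 / 300000000 = 0.226667 μs.
Transmission budget = 1.04 − 0.226667 = 0.813333 μs.
R ≥ L / t_tx = 32000 bits / 8.13333e-07 s = 39.3 Gbps.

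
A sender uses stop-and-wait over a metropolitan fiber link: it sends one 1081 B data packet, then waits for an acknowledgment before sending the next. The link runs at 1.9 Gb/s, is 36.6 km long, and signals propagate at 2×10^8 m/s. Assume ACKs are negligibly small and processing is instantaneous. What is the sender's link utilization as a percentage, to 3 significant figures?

1.23 %

t_tx = L/R = 8648/1900000000 = 4.55158e-06 s.
t_prop = 36600/200000000 = 0.000183 s; RTT = 0.000366 s.
Cycle = t_tx + RTT = 0.000370552 s.
Utilization = t_tx / cycle = 4.55158e-06/0.000370552 = 1.23 %.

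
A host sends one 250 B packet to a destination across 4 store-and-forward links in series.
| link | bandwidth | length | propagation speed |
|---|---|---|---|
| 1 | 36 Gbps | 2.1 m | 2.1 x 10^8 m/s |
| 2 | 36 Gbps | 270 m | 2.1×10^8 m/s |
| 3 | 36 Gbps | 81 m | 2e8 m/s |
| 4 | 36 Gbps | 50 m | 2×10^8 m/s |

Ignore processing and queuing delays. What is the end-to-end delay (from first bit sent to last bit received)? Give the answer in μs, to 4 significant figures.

2.173 μs

L = 250 × 8 = 2000 bits.
Transmission delay per hop = L/R = 2000/36000000000 = 0.0555556 μs; 4 hops → 0.222222 μs.
Propagation delays (d/s per hop): 0.01, 1.28571, 0.405, 0.25 μs; sum = 1.95071 μs.
End-to-end = 2.173 μs.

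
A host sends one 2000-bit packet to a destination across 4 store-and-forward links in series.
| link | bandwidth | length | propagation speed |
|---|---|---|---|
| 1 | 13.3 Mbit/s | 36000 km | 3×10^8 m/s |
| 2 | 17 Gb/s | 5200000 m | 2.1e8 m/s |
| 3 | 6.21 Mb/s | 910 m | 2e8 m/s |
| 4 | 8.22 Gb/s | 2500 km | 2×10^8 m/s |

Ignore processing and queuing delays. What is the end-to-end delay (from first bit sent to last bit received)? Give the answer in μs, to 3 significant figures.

Transmission delays (L/R per hop): 150.376, 0.117647, 322.061, 0.243309 μs; sum = 472.798 μs.
Propagation delays (d/s per hop): 120000, 24761.9, 4.55, 12500 μs; sum = 157266 μs.
End-to-end = 158000 μs.

158000 μs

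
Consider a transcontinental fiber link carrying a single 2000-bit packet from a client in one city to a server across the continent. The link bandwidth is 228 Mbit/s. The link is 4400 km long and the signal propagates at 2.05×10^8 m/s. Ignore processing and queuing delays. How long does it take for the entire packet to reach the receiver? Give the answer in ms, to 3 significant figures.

21.5 ms

Transmission delay = L/R = 2000 / 228000000 = 0.00877193 ms.
Propagation delay = d/s = 4400000 m / 2.05e+08 m/s = 21.4634 ms.
Total = 21.5 ms.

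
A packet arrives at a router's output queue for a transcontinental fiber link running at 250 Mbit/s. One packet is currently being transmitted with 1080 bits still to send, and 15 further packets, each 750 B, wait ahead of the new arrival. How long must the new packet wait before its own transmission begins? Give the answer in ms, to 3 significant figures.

Each queued packet: L/R = 6000/250000000 = 0.024 ms.
15 queued → 0.36 ms.
Plus remaining 1080 bits of current packet: 0.00432 ms.
Queuing delay = 0.364 ms.

0.364 ms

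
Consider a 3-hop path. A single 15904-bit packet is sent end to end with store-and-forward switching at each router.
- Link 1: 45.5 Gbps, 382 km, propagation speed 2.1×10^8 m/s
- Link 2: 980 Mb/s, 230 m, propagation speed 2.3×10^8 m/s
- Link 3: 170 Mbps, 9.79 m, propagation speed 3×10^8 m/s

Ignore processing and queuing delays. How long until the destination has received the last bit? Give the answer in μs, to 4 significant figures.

1930 μs

Transmission delays (L/R per hop): 0.349538, 16.2286, 93.5529 μs; sum = 110.131 μs.
Propagation delays (d/s per hop): 1819.05, 1, 0.0326333 μs; sum = 1820.08 μs.
End-to-end = 1930 μs.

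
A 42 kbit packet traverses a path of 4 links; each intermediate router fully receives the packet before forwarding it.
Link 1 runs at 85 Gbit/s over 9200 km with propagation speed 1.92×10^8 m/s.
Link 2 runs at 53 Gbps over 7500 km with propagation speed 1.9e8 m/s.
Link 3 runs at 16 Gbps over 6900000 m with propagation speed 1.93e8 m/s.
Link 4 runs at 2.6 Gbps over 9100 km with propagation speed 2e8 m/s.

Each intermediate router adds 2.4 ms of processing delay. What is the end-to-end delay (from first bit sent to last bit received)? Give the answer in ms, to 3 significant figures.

L = 42000 bits.
Transmission delays (L/R per hop): 0.000494118, 0.000792453, 0.002625, 0.0161538 ms; sum = 0.0200654 ms.
Propagation delays (d/s per hop): 47.9167, 39.4737, 35.7513, 45.5 ms; sum = 168.642 ms.
Processing at 3 router(s): 3 × 2.4 ms = 7.2 ms.
End-to-end = 176 ms.

176 ms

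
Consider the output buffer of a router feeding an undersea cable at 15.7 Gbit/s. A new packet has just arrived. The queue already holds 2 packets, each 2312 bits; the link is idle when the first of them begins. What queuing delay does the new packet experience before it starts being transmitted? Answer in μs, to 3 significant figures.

Each queued packet: L/R = 2312/15700000000 = 0.147261 μs.
2 queued → 0.294522 μs.
Queuing delay = 0.295 μs.

0.295 μs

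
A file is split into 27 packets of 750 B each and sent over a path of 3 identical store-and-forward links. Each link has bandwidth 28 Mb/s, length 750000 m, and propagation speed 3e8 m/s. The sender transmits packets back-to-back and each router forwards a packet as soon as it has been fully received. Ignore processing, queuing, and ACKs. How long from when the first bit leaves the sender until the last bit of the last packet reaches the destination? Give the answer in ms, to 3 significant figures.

Per-hop transmission t_tx = L/R = 6000/28000000 = 0.214286 ms.
Per-hop propagation t_prop = 750000/300000000 = 2.5 ms.
Pipeline fill: first packet needs 3·t_tx to clear all hops; remaining 26 packets each add one t_tx.
Total = (3+27-1)·t_tx + 3·t_prop = 29·0.214286 + 3·2.5 = 13.7 ms.

13.7 ms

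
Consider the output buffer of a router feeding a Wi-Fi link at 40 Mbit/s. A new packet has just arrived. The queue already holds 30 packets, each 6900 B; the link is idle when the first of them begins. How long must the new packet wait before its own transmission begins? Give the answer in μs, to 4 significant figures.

41400 μs

Each queued packet: L/R = 55200/40000000 = 1380 μs.
30 queued → 41400 μs.
Queuing delay = 41400 μs.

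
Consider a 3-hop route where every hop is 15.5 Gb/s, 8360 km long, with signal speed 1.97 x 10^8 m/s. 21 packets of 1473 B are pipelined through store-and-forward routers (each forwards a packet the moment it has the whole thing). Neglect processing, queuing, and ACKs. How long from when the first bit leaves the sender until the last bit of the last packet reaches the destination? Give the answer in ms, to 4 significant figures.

Per-hop transmission t_tx = L/R = 11784/15500000000 = 0.000760258 ms.
Per-hop propagation t_prop = 8360000/197000000 = 42.4365 ms.
Pipeline fill: first packet needs 3·t_tx to clear all hops; remaining 20 packets each add one t_tx.
Total = (3+21-1)·t_tx + 3·t_prop = 23·0.000760258 + 3·42.4365 = 127.3 ms.

127.3 ms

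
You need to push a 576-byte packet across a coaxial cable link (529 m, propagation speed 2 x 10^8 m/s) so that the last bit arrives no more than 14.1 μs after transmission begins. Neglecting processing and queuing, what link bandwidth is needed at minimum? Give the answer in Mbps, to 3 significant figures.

L = 4608 bits.
Propagation delay = 529 / 200000000 = 2.645 μs.
Transmission budget = 14.1 − 2.645 = 11.455 μs.
R ≥ L / t_tx = 4608 bits / 1.1455e-05 s = 402 Mbps.

402 Mbps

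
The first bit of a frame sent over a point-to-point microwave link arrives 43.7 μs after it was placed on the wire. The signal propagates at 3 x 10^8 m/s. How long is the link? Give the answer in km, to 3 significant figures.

d = s × t_prop = 300000000 × 4.37e-05 = 13.1 km.

13.1 km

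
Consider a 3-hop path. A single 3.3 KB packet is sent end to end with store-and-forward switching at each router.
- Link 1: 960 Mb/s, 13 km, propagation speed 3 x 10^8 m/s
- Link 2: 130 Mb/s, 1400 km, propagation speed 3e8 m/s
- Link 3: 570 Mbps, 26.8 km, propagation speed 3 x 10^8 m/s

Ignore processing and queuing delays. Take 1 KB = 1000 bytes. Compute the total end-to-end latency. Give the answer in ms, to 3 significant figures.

5.08 ms

L = 26400 bits.
Transmission delays (L/R per hop): 0.0275, 0.203077, 0.0463158 ms; sum = 0.276893 ms.
Propagation delays (d/s per hop): 0.0433333, 4.66667, 0.0893333 ms; sum = 4.79933 ms.
End-to-end = 5.08 ms.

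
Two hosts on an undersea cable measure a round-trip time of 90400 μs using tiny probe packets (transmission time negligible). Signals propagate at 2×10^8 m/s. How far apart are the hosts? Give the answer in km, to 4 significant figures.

One-way propagation = RTT/2 = 45200 μs.
d = s × t = 200000000 × 0.0452 = 9040 km.

9040 km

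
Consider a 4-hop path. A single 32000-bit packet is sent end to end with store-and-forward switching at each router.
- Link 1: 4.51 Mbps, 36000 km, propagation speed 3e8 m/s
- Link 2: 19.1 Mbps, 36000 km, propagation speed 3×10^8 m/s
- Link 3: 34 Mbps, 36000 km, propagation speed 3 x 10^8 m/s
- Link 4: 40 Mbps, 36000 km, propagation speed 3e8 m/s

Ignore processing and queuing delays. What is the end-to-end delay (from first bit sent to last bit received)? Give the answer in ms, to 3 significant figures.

491 ms

Transmission delays (L/R per hop): 7.09534, 1.67539, 0.941176, 0.8 ms; sum = 10.5119 ms.
Propagation delays (d/s per hop): 120, 120, 120, 120 ms; sum = 480 ms.
End-to-end = 491 ms.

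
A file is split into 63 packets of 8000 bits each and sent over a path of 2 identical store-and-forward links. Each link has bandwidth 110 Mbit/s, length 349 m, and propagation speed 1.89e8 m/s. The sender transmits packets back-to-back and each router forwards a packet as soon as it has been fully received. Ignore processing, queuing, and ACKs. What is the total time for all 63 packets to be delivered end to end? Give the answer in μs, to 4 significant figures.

4658 μs

Per-hop transmission t_tx = L/R = 8000/110000000 = 72.7273 μs.
Per-hop propagation t_prop = 349/189000000 = 1.84656 μs.
Pipeline fill: first packet needs 2·t_tx to clear all hops; remaining 62 packets each add one t_tx.
Total = (2+63-1)·t_tx + 2·t_prop = 64·72.7273 + 2·1.84656 = 4658 μs.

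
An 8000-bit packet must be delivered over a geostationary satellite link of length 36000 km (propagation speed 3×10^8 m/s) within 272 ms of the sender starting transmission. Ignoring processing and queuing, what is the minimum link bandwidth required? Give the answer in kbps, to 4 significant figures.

52.63 kbps

Propagation delay = 36000000 / 300000000 = 120 ms.
Transmission budget = 272 − 120 = 152 ms.
R ≥ L / t_tx = 8000 bits / 0.152 s = 52.63 kbps.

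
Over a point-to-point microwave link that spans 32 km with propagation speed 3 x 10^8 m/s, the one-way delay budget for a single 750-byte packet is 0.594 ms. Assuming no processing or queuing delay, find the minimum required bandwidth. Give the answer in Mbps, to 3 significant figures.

L = 6000 bits.
Propagation delay = 32000 / 300000000 = 0.106667 ms.
Transmission budget = 0.594 − 0.106667 = 0.487333 ms.
R ≥ L / t_tx = 6000 bits / 0.000487333 s = 12.3 Mbps.

12.3 Mbps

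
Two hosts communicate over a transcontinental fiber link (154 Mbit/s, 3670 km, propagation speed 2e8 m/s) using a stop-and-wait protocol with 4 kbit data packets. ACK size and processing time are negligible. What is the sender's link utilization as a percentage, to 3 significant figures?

0.0707 %

t_tx = L/R = 4000/154000000 = 2.5974e-05 s.
t_prop = 3670000/200000000 = 0.01835 s; RTT = 0.0367 s.
Cycle = t_tx + RTT = 0.036726 s.
Utilization = t_tx / cycle = 2.5974e-05/0.036726 = 0.0707 %.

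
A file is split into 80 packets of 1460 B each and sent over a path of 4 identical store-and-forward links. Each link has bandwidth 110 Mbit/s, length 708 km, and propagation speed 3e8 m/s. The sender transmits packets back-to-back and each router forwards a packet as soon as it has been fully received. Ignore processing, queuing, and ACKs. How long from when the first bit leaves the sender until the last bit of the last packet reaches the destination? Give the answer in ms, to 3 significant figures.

18.3 ms

Per-hop transmission t_tx = L/R = 11680/110000000 = 0.106182 ms.
Per-hop propagation t_prop = 708000/300000000 = 2.36 ms.
Pipeline fill: first packet needs 4·t_tx to clear all hops; remaining 79 packets each add one t_tx.
Total = (4+80-1)·t_tx + 4·t_prop = 83·0.106182 + 4·2.36 = 18.3 ms.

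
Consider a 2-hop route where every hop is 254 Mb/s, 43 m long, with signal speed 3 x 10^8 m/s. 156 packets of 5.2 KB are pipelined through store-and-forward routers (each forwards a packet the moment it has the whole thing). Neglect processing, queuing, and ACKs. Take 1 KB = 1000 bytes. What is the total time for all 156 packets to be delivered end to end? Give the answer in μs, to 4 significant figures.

25710 μs

Per-hop transmission t_tx = L/R = 41600/254000000 = 163.78 μs.
Per-hop propagation t_prop = 43/300000000 = 0.143333 μs.
Pipeline fill: first packet needs 2·t_tx to clear all hops; remaining 155 packets each add one t_tx.
Total = (2+156-1)·t_tx + 2·t_prop = 157·163.78 + 2·0.143333 = 25710 μs.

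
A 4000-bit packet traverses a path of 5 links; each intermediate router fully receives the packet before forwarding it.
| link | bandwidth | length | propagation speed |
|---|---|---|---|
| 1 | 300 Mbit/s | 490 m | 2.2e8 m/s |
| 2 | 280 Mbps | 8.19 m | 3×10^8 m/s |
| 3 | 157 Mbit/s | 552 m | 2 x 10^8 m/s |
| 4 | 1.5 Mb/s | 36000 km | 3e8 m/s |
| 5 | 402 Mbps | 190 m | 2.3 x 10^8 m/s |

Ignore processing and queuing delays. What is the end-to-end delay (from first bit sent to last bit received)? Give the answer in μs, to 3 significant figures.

123000 μs

Transmission delays (L/R per hop): 13.3333, 14.2857, 25.4777, 2666.67, 9.95025 μs; sum = 2729.71 μs.
Propagation delays (d/s per hop): 2.22727, 0.0273, 2.76, 120000, 0.826087 μs; sum = 120006 μs.
End-to-end = 123000 μs.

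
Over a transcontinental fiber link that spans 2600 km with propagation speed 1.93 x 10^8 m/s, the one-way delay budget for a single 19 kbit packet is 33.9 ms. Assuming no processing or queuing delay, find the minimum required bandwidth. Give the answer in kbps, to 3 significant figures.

Propagation delay = 2600000 / 193000000 = 13.4715 ms.
Transmission budget = 33.9 − 13.4715 = 20.4285 ms.
R ≥ L / t_tx = 19000 bits / 0.0204285 s = 930 kbps.

930 kbps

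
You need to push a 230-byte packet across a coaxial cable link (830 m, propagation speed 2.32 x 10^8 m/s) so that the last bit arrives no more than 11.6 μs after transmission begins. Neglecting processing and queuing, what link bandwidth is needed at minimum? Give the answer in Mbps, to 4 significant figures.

L = 1840 bits.
Propagation delay = 830 / 2.32e+08 = 3.57759 μs.
Transmission budget = 11.6 − 3.57759 = 8.02241 μs.
R ≥ L / t_tx = 1840 bits / 8.02241e-06 s = 229.4 Mbps.

229.4 Mbps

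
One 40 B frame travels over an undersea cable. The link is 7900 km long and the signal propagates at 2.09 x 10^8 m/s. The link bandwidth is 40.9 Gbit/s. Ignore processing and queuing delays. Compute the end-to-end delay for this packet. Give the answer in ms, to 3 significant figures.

L = 40 × 8 = 320 bits.
Transmission delay = L/R = 320 / 40900000000 = 7.82396e-06 ms.
Propagation delay = d/s = 7900000 m / 209000000 m/s = 37.799 ms.
Total = 37.8 ms.

37.8 ms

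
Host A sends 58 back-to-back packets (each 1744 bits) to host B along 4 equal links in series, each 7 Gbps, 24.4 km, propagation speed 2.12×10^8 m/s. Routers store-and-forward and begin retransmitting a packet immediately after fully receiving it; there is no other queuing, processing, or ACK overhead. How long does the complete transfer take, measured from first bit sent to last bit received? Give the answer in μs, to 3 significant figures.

476 μs

Per-hop transmission t_tx = L/R = 1744/7000000000 = 0.249143 μs.
Per-hop propagation t_prop = 24400/212000000 = 115.094 μs.
Pipeline fill: first packet needs 4·t_tx to clear all hops; remaining 57 packets each add one t_tx.
Total = (4+58-1)·t_tx + 4·t_prop = 61·0.249143 + 4·115.094 = 476 μs.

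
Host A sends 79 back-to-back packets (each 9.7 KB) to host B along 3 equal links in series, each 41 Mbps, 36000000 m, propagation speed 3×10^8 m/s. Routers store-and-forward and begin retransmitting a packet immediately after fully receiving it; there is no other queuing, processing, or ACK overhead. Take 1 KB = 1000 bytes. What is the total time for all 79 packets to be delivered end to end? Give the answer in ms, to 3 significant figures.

Per-hop transmission t_tx = L/R = 77600/41000000 = 1.89268 ms.
Per-hop propagation t_prop = 36000000/300000000 = 120 ms.
Pipeline fill: first packet needs 3·t_tx to clear all hops; remaining 78 packets each add one t_tx.
Total = (3+79-1)·t_tx + 3·t_prop = 81·1.89268 + 3·120 = 513 ms.

513 ms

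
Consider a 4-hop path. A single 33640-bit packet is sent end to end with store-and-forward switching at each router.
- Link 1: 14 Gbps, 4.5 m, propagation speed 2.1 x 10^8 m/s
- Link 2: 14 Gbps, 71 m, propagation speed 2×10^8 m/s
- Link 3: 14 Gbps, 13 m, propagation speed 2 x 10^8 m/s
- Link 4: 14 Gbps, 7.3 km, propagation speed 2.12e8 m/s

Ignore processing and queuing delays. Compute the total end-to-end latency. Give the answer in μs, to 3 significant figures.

Transmission delay per hop = L/R = 33640/14000000000 = 2.40286 μs; 4 hops → 9.61143 μs.
Propagation delays (d/s per hop): 0.0214286, 0.355, 0.065, 34.434 μs; sum = 34.8754 μs.
End-to-end = 44.5 μs.

44.5 μs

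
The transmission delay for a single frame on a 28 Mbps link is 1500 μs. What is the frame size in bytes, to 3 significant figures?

5250 bytes

L = R × t_tx = 28000000 b/s × 0.0015 s = 42000 bits.
In bytes: 42000 / 8 = 5250 bytes.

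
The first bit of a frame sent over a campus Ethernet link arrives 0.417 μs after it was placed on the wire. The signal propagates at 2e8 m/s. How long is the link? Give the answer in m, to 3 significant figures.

d = s × t_prop = 200000000 × 4.17e-07 = 83.4 m.

83.4 m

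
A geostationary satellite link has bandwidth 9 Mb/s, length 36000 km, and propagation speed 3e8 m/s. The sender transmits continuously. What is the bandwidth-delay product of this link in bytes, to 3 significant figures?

Propagation delay = 36000000 / 300000000 = 0.12 s.
BDP = R × t_prop = 9000000 × 0.12 = 1080000 bits.
In bytes: 1080000/8 = 135000 bytes.

135000 bytes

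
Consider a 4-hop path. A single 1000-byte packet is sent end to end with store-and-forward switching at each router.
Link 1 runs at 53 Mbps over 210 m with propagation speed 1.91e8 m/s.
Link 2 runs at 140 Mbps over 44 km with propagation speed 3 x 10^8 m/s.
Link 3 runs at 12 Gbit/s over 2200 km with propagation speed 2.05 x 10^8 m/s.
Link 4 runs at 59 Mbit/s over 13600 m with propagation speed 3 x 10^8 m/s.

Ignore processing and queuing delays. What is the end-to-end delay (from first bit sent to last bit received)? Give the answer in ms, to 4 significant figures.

11.27 ms

L = 1000 × 8 = 8000 bits.
Transmission delays (L/R per hop): 0.150943, 0.0571429, 0.000666667, 0.135593 ms; sum = 0.344346 ms.
Propagation delays (d/s per hop): 0.00109948, 0.146667, 10.7317, 0.0453333 ms; sum = 10.9248 ms.
End-to-end = 11.27 ms.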